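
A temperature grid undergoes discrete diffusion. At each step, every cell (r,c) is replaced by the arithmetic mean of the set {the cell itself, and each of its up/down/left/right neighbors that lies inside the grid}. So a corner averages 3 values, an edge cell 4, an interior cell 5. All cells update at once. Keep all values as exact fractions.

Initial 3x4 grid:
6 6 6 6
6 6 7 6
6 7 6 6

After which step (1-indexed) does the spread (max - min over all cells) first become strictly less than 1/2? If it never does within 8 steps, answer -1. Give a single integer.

Answer: 2

Derivation:
Step 1: max=13/2, min=6, spread=1/2
Step 2: max=1529/240, min=6, spread=89/240
  -> spread < 1/2 first at step 2
Step 3: max=15107/2400, min=4889/800, spread=11/60
Step 4: max=1351547/216000, min=132217/21600, spread=29377/216000
Step 5: max=1684171/270000, min=3324517/540000, spread=1753/21600
Step 6: max=35827807/5760000, min=239618041/38880000, spread=71029/1244160
Step 7: max=24166716229/3888000000, min=14405823619/2332800000, spread=7359853/182250000
Step 8: max=128770144567/20736000000, min=288305335807/46656000000, spread=45679663/1492992000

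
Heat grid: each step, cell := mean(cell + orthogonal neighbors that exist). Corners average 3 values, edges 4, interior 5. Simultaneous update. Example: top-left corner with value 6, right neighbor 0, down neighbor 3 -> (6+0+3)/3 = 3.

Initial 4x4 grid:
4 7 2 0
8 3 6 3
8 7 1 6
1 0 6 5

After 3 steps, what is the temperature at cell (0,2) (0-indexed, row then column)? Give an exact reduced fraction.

Answer: 28099/7200

Derivation:
Step 1: cell (0,2) = 15/4
Step 2: cell (0,2) = 149/48
Step 3: cell (0,2) = 28099/7200
Full grid after step 3:
  5941/1080 6511/1440 28099/7200 1325/432
  7423/1440 15007/3000 22591/6000 6781/1800
  3963/800 8481/2000 6601/1500 1397/360
  2911/720 629/150 35/9 2353/540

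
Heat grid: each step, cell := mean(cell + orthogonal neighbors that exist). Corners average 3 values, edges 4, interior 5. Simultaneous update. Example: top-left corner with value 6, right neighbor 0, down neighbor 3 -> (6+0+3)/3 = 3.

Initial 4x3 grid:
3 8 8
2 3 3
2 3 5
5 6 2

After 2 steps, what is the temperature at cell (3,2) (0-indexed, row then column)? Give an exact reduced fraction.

Answer: 139/36

Derivation:
Step 1: cell (3,2) = 13/3
Step 2: cell (3,2) = 139/36
Full grid after step 2:
  37/9 599/120 199/36
  409/120 407/100 68/15
  409/120 357/100 121/30
  34/9 247/60 139/36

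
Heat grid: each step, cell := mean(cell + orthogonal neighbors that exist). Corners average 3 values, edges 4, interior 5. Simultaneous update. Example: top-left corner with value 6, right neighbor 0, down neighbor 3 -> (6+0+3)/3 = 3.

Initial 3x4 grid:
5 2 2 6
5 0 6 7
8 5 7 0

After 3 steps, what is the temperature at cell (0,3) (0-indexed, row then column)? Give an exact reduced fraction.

Step 1: cell (0,3) = 5
Step 2: cell (0,3) = 55/12
Step 3: cell (0,3) = 22/5
Full grid after step 3:
  2777/720 1789/480 389/96 22/5
  689/160 1677/400 103/24 13087/2880
  217/45 139/30 659/144 10069/2160

Answer: 22/5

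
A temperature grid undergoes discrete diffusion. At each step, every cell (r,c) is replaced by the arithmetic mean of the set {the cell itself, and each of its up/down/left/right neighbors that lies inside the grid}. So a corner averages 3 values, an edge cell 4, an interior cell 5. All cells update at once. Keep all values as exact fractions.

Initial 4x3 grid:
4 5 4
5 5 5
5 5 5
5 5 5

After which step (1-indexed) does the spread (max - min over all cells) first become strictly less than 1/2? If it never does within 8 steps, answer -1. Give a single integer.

Step 1: max=5, min=9/2, spread=1/2
Step 2: max=5, min=167/36, spread=13/36
  -> spread < 1/2 first at step 2
Step 3: max=5, min=6763/1440, spread=437/1440
Step 4: max=1433/288, min=15377/3240, spread=2977/12960
Step 5: max=11171/2250, min=24704179/5184000, spread=206761/1036800
Step 6: max=3561853/720000, min=1489391321/311040000, spread=1973167/12441600
Step 7: max=159941239/32400000, min=89593591339/18662400000, spread=101302493/746496000
Step 8: max=38294658829/7776000000, min=5389922404001/1119744000000, spread=996067739/8957952000

Answer: 2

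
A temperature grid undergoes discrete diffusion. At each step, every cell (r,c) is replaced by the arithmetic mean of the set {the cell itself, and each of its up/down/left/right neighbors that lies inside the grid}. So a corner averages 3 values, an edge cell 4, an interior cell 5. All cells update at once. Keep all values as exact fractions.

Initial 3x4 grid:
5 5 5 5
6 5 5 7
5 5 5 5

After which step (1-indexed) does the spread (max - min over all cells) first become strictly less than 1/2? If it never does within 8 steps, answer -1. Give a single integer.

Step 1: max=17/3, min=5, spread=2/3
Step 2: max=667/120, min=77/15, spread=17/40
  -> spread < 1/2 first at step 2
Step 3: max=5837/1080, min=31123/6000, spread=11743/54000
Step 4: max=2321419/432000, min=4493083/864000, spread=29951/172800
Step 5: max=138324041/25920000, min=40459853/7776000, spread=10373593/77760000
Step 6: max=8279908819/1555200000, min=16199048563/3110400000, spread=14430763/124416000
Step 7: max=495480730721/93312000000, min=973479697817/186624000000, spread=139854109/1492992000
Step 8: max=29682648862939/5598720000000, min=58475979781003/11197440000000, spread=7114543559/89579520000

Answer: 2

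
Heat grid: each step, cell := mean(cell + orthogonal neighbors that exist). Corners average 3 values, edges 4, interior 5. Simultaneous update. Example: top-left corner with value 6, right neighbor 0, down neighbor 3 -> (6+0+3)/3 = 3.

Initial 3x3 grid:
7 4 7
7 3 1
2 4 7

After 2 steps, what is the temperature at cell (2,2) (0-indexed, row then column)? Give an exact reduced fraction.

Step 1: cell (2,2) = 4
Step 2: cell (2,2) = 25/6
Full grid after step 2:
  16/3 381/80 55/12
  1133/240 223/50 163/40
  157/36 121/30 25/6

Answer: 25/6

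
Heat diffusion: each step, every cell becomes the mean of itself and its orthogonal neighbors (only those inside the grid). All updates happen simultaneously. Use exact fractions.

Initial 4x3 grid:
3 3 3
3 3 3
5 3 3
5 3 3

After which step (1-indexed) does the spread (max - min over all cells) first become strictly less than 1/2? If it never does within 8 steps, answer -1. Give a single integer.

Step 1: max=13/3, min=3, spread=4/3
Step 2: max=71/18, min=3, spread=17/18
Step 3: max=509/135, min=3, spread=104/135
Step 4: max=235649/64800, min=2747/900, spread=7573/12960
Step 5: max=13833001/3888000, min=41717/13500, spread=363701/777600
  -> spread < 1/2 first at step 5
Step 6: max=815693999/233280000, min=1127413/360000, spread=681043/1866240
Step 7: max=48359737141/13996800000, min=307482089/97200000, spread=163292653/559872000
Step 8: max=2874251884319/839808000000, min=9305139163/2916000000, spread=1554974443/6718464000

Answer: 5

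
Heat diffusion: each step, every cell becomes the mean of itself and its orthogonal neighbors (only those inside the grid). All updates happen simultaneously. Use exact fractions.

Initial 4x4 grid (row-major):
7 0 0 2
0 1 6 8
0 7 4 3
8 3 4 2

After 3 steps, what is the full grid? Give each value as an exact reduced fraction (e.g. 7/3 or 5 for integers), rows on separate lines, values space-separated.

After step 1:
  7/3 2 2 10/3
  2 14/5 19/5 19/4
  15/4 3 24/5 17/4
  11/3 11/2 13/4 3
After step 2:
  19/9 137/60 167/60 121/36
  653/240 68/25 363/100 121/30
  149/48 397/100 191/50 21/5
  155/36 185/48 331/80 7/2
After step 3:
  5123/2160 2227/900 2713/900 458/135
  19181/7200 18389/6000 1274/375 6851/1800
  25381/7200 10481/3000 7903/2000 2333/600
  811/216 29281/7200 9187/2400 947/240

Answer: 5123/2160 2227/900 2713/900 458/135
19181/7200 18389/6000 1274/375 6851/1800
25381/7200 10481/3000 7903/2000 2333/600
811/216 29281/7200 9187/2400 947/240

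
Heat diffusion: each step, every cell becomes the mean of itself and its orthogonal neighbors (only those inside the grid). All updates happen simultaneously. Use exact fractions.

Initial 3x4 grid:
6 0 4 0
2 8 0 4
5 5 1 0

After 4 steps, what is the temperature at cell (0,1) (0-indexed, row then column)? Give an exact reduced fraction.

Answer: 84761/27000

Derivation:
Step 1: cell (0,1) = 9/2
Step 2: cell (0,1) = 67/24
Step 3: cell (0,1) = 6301/1800
Step 4: cell (0,1) = 84761/27000
Full grid after step 4:
  485243/129600 84761/27000 73091/27000 4247/2025
  3204007/864000 1255523/360000 448949/180000 482423/216000
  56777/14400 79357/24000 597853/216000 135829/64800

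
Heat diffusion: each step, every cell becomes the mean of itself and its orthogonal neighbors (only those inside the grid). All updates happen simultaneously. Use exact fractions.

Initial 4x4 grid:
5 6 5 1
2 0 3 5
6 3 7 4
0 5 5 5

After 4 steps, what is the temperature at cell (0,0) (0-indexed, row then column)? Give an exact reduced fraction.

Step 1: cell (0,0) = 13/3
Step 2: cell (0,0) = 139/36
Step 3: cell (0,0) = 7823/2160
Step 4: cell (0,0) = 47341/12960
Full grid after step 4:
  47341/12960 790601/216000 823633/216000 246607/64800
  380833/108000 674891/180000 693109/180000 219457/54000
  15581/4320 675247/180000 152261/36000 232963/54000
  233389/64800 172049/43200 929917/216000 298651/64800

Answer: 47341/12960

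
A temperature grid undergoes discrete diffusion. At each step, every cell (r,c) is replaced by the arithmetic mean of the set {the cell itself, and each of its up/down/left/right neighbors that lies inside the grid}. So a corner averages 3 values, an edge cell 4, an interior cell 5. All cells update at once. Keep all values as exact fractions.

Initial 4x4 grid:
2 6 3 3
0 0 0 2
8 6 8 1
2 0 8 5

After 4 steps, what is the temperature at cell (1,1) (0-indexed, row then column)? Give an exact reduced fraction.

Step 1: cell (1,1) = 12/5
Step 2: cell (1,1) = 293/100
Step 3: cell (1,1) = 18271/6000
Step 4: cell (1,1) = 562921/180000
Full grid after step 4:
  183739/64800 605539/216000 599851/216000 176611/64800
  332687/108000 562921/180000 558769/180000 334283/108000
  382027/108000 658811/180000 679939/180000 401063/108000
  248849/64800 873269/216000 902461/216000 270841/64800

Answer: 562921/180000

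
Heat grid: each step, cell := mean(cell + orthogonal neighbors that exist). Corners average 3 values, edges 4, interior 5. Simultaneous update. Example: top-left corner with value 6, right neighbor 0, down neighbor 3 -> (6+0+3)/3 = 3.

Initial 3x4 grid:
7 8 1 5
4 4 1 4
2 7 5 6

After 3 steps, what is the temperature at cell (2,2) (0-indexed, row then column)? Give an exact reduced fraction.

Answer: 10531/2400

Derivation:
Step 1: cell (2,2) = 19/4
Step 2: cell (2,2) = 69/16
Step 3: cell (2,2) = 10531/2400
Full grid after step 3:
  2717/540 32843/7200 29693/7200 1627/432
  67661/14400 27439/6000 3043/750 7277/1800
  4999/1080 31643/7200 10531/2400 611/144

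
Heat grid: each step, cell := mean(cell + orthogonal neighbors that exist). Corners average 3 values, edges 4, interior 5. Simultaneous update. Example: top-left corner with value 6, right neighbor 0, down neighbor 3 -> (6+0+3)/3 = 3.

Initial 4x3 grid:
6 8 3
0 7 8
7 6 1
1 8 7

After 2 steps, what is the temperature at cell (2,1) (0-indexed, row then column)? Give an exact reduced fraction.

Answer: 261/50

Derivation:
Step 1: cell (2,1) = 29/5
Step 2: cell (2,1) = 261/50
Full grid after step 2:
  47/9 57/10 205/36
  569/120 547/100 1343/240
  589/120 261/50 1283/240
  43/9 659/120 49/9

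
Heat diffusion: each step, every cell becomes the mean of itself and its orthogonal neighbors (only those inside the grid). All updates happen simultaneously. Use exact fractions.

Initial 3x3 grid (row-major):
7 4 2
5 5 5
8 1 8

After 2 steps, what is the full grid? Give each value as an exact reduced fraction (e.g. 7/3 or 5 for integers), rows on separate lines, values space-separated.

After step 1:
  16/3 9/2 11/3
  25/4 4 5
  14/3 11/2 14/3
After step 2:
  193/36 35/8 79/18
  81/16 101/20 13/3
  197/36 113/24 91/18

Answer: 193/36 35/8 79/18
81/16 101/20 13/3
197/36 113/24 91/18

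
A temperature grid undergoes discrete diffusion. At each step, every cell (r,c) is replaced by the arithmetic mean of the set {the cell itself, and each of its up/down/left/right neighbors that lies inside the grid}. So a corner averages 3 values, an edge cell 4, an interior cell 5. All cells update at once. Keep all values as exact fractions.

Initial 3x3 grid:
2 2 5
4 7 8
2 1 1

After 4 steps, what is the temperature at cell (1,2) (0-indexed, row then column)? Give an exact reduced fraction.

Step 1: cell (1,2) = 21/4
Step 2: cell (1,2) = 1079/240
Step 3: cell (1,2) = 61393/14400
Step 4: cell (1,2) = 3524471/864000
Full grid after step 4:
  479213/129600 857899/216000 61207/14400
  111823/32000 1372327/360000 3524471/864000
  217469/64800 3081721/864000 125047/32400

Answer: 3524471/864000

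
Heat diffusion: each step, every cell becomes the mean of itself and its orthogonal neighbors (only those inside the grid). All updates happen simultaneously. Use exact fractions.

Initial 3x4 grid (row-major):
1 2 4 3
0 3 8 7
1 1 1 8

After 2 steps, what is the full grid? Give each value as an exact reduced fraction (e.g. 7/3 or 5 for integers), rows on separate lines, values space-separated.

After step 1:
  1 5/2 17/4 14/3
  5/4 14/5 23/5 13/2
  2/3 3/2 9/2 16/3
After step 2:
  19/12 211/80 961/240 185/36
  343/240 253/100 453/100 211/40
  41/36 71/30 239/60 49/9

Answer: 19/12 211/80 961/240 185/36
343/240 253/100 453/100 211/40
41/36 71/30 239/60 49/9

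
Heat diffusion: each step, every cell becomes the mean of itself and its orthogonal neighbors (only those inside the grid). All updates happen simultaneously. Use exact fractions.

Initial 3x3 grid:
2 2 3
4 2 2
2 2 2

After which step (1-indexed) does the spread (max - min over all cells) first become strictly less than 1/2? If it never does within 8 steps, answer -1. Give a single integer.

Step 1: max=8/3, min=2, spread=2/3
Step 2: max=307/120, min=25/12, spread=19/40
  -> spread < 1/2 first at step 2
Step 3: max=5359/2160, min=1583/720, spread=61/216
Step 4: max=313913/129600, min=96121/43200, spread=511/2592
Step 5: max=18700111/7776000, min=5874287/2592000, spread=4309/31104
Step 6: max=1110471017/466560000, min=355034089/155520000, spread=36295/373248
Step 7: max=66290458399/27993600000, min=21459792383/9331200000, spread=305773/4478976
Step 8: max=3958741692953/1679616000000, min=1292747741401/559872000000, spread=2575951/53747712

Answer: 2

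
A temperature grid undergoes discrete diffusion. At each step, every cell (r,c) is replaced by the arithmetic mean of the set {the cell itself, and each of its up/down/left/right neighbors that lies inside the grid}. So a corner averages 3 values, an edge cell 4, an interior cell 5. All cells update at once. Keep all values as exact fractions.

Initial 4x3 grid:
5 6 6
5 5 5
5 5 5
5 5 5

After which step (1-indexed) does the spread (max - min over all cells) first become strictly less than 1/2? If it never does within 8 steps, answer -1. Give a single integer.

Answer: 2

Derivation:
Step 1: max=17/3, min=5, spread=2/3
Step 2: max=197/36, min=5, spread=17/36
  -> spread < 1/2 first at step 2
Step 3: max=11647/2160, min=5, spread=847/2160
Step 4: max=172631/32400, min=1129/225, spread=2011/6480
Step 5: max=20570783/3888000, min=543713/108000, spread=199423/777600
Step 6: max=1227304867/233280000, min=10915249/2160000, spread=1938319/9331200
Step 7: max=73345677053/13996800000, min=985444199/194400000, spread=95747789/559872000
Step 8: max=4386609255127/839808000000, min=59293143941/11664000000, spread=940023131/6718464000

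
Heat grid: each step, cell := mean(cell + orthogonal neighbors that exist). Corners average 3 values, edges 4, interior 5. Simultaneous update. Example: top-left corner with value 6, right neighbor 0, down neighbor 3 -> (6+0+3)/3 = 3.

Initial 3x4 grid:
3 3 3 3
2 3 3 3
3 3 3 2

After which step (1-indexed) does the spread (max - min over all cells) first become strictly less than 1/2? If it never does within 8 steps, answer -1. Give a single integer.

Step 1: max=3, min=8/3, spread=1/3
  -> spread < 1/2 first at step 1
Step 2: max=3, min=653/240, spread=67/240
Step 3: max=421/144, min=2999/1080, spread=317/2160
Step 4: max=34877/12000, min=2422949/864000, spread=17639/172800
Step 5: max=7485913/2592000, min=21851359/7776000, spread=30319/388800
Step 6: max=447133147/155520000, min=1316727041/466560000, spread=61681/1166400
Step 7: max=330721433/115200000, min=79100973019/27993600000, spread=1580419/34992000
Step 8: max=1603967985707/559872000000, min=4755441805121/1679616000000, spread=7057769/209952000

Answer: 1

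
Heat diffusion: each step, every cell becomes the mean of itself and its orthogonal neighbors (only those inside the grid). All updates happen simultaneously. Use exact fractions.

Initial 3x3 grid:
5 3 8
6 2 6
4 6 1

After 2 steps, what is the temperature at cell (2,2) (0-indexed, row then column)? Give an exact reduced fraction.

Step 1: cell (2,2) = 13/3
Step 2: cell (2,2) = 71/18
Full grid after step 2:
  161/36 583/120 173/36
  377/80 417/100 377/80
  77/18 1051/240 71/18

Answer: 71/18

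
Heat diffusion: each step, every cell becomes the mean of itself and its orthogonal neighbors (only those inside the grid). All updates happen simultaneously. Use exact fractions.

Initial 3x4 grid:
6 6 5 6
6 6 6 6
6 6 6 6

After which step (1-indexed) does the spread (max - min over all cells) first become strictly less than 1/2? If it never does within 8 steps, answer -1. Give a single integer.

Answer: 1

Derivation:
Step 1: max=6, min=17/3, spread=1/3
  -> spread < 1/2 first at step 1
Step 2: max=6, min=689/120, spread=31/120
Step 3: max=6, min=6269/1080, spread=211/1080
Step 4: max=10753/1800, min=631103/108000, spread=14077/108000
Step 5: max=644317/108000, min=5691593/972000, spread=5363/48600
Step 6: max=357131/60000, min=171219191/29160000, spread=93859/1166400
Step 7: max=577863533/97200000, min=10287325519/1749600000, spread=4568723/69984000
Step 8: max=17314381111/2916000000, min=618075564371/104976000000, spread=8387449/167961600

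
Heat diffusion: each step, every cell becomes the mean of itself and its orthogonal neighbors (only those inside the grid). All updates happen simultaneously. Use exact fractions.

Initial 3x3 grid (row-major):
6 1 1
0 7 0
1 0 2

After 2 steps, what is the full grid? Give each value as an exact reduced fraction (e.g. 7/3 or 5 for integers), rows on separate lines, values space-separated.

Answer: 115/36 167/80 83/36
233/120 277/100 163/120
19/9 51/40 17/9

Derivation:
After step 1:
  7/3 15/4 2/3
  7/2 8/5 5/2
  1/3 5/2 2/3
After step 2:
  115/36 167/80 83/36
  233/120 277/100 163/120
  19/9 51/40 17/9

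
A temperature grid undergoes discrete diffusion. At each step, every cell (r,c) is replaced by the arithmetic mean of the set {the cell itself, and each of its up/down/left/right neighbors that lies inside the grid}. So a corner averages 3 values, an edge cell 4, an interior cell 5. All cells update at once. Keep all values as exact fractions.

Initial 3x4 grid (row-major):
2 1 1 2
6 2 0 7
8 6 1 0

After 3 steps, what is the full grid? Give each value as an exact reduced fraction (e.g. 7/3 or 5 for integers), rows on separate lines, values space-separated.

Answer: 113/36 3067/1200 7531/3600 4907/2160
27937/7200 4639/1500 4987/2000 10883/4800
961/216 836/225 4903/1800 5437/2160

Derivation:
After step 1:
  3 3/2 1 10/3
  9/2 3 11/5 9/4
  20/3 17/4 7/4 8/3
After step 2:
  3 17/8 241/120 79/36
  103/24 309/100 51/25 209/80
  185/36 47/12 163/60 20/9
After step 3:
  113/36 3067/1200 7531/3600 4907/2160
  27937/7200 4639/1500 4987/2000 10883/4800
  961/216 836/225 4903/1800 5437/2160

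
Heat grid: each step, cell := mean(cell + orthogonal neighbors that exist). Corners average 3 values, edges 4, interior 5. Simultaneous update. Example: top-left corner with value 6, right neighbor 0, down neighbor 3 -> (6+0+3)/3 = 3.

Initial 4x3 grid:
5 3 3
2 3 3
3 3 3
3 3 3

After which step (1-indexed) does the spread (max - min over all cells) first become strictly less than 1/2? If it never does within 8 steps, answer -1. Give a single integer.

Step 1: max=7/2, min=11/4, spread=3/4
Step 2: max=121/36, min=291/100, spread=203/450
  -> spread < 1/2 first at step 2
Step 3: max=23033/7200, min=887/300, spread=349/1440
Step 4: max=205403/64800, min=16009/5400, spread=2659/12960
Step 5: max=12148117/3888000, min=401839/135000, spread=2875769/19440000
Step 6: max=725914583/233280000, min=1075771/360000, spread=1152599/9331200
Step 7: max=43313149597/13996800000, min=2912321393/972000000, spread=6878607689/69984000000
Step 8: max=2591521429223/839808000000, min=68439707/22781250, spread=548480563/6718464000

Answer: 2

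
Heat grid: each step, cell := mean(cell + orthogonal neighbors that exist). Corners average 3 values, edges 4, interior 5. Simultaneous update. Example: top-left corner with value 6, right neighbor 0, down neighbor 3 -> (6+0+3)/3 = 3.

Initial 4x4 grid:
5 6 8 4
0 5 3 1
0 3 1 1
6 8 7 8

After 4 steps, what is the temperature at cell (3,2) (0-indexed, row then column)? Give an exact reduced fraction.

Step 1: cell (3,2) = 6
Step 2: cell (3,2) = 61/12
Step 3: cell (3,2) = 1669/360
Step 4: cell (3,2) = 234437/54000
Full grid after step 4:
  31493/8100 866977/216000 880769/216000 50539/12960
  786487/216000 21566/5625 686141/180000 203291/54000
  813487/216000 699643/180000 89677/22500 208997/54000
  263473/64800 232033/54000 234437/54000 689/162

Answer: 234437/54000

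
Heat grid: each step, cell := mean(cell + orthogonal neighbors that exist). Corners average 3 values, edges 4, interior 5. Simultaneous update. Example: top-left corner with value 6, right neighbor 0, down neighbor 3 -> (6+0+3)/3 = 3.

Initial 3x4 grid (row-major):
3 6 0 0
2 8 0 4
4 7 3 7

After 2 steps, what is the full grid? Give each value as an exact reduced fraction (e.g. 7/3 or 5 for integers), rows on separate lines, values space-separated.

After step 1:
  11/3 17/4 3/2 4/3
  17/4 23/5 3 11/4
  13/3 11/2 17/4 14/3
After step 2:
  73/18 841/240 121/48 67/36
  337/80 108/25 161/50 47/16
  169/36 1121/240 209/48 35/9

Answer: 73/18 841/240 121/48 67/36
337/80 108/25 161/50 47/16
169/36 1121/240 209/48 35/9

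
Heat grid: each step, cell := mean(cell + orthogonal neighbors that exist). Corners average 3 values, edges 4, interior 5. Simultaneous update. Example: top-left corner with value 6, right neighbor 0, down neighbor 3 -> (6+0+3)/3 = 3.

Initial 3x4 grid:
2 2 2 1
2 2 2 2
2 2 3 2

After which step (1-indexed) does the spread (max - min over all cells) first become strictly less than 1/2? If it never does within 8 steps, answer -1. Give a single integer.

Step 1: max=7/3, min=5/3, spread=2/3
Step 2: max=271/120, min=31/18, spread=193/360
Step 3: max=2567/1200, min=2021/1080, spread=2893/10800
  -> spread < 1/2 first at step 3
Step 4: max=113741/54000, min=246779/129600, spread=130997/648000
Step 5: max=4497031/2160000, min=15159511/7776000, spread=5149003/38880000
Step 6: max=40116461/19440000, min=917551889/466560000, spread=1809727/18662400
Step 7: max=3992234809/1944000000, min=55534646251/27993600000, spread=9767674993/139968000000
Step 8: max=35822352929/17496000000, min=3347153055809/1679616000000, spread=734342603/13436928000

Answer: 3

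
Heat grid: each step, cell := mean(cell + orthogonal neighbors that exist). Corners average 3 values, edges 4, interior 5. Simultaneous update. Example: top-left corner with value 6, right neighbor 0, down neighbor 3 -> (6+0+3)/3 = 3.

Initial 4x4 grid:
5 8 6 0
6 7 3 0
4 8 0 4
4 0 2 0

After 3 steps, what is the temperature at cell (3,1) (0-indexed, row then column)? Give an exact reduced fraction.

Answer: 6019/1800

Derivation:
Step 1: cell (3,1) = 7/2
Step 2: cell (3,1) = 157/60
Step 3: cell (3,1) = 6019/1800
Full grid after step 3:
  12899/2160 37889/7200 653/160 1037/360
  9671/1800 6049/1200 3447/1000 1259/480
  8419/1800 5689/1500 1207/400 4543/2400
  1957/540 6019/1800 1277/600 1333/720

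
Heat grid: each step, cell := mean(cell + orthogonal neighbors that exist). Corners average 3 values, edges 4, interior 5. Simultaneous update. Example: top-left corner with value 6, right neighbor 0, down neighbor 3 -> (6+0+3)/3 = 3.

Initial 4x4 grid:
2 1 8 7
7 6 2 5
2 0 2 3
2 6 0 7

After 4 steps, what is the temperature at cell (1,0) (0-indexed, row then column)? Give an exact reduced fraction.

Answer: 37267/10800

Derivation:
Step 1: cell (1,0) = 17/4
Step 2: cell (1,0) = 203/60
Step 3: cell (1,0) = 263/72
Step 4: cell (1,0) = 37267/10800
Full grid after step 4:
  49837/12960 169699/43200 958999/216000 295087/64800
  37267/10800 673091/180000 696349/180000 467507/108000
  34981/10800 558443/180000 634469/180000 389911/108000
  189353/64800 132427/43200 663167/216000 223127/64800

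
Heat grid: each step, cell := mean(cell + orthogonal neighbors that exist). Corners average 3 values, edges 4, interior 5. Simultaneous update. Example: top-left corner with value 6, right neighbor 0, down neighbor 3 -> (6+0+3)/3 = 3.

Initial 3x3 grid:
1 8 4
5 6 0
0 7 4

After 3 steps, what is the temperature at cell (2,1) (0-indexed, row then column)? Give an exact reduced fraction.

Answer: 57509/14400

Derivation:
Step 1: cell (2,1) = 17/4
Step 2: cell (2,1) = 1027/240
Step 3: cell (2,1) = 57509/14400
Full grid after step 3:
  9367/2160 61259/14400 3079/720
  14621/3600 12829/3000 29017/7200
  2939/720 57509/14400 8767/2160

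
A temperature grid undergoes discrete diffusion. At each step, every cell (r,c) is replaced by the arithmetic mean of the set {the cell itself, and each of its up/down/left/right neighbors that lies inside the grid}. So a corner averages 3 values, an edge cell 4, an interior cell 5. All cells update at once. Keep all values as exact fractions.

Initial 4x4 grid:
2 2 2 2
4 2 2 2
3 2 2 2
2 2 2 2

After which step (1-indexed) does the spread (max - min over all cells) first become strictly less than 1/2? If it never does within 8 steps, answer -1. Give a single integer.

Step 1: max=11/4, min=2, spread=3/4
Step 2: max=317/120, min=2, spread=77/120
Step 3: max=8903/3600, min=2, spread=1703/3600
  -> spread < 1/2 first at step 3
Step 4: max=261473/108000, min=454/225, spread=43553/108000
Step 5: max=7663481/3240000, min=367313/180000, spread=1051847/3240000
Step 6: max=226942877/97200000, min=1112231/540000, spread=26741297/97200000
Step 7: max=2018270237/874800000, min=112185169/54000000, spread=62772031/273375000
Step 8: max=200079045593/87480000000, min=5089042891/2430000000, spread=16873501517/87480000000

Answer: 3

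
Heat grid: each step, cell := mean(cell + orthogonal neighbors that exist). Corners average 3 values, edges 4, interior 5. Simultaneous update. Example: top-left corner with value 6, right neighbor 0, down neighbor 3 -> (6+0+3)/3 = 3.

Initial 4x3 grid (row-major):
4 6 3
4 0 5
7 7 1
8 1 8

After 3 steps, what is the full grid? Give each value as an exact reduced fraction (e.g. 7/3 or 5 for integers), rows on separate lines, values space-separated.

Answer: 4667/1080 53617/14400 8479/2160
30211/7200 6497/1500 1621/450
36971/7200 25333/6000 15823/3600
10877/2160 4577/900 4621/1080

Derivation:
After step 1:
  14/3 13/4 14/3
  15/4 22/5 9/4
  13/2 16/5 21/4
  16/3 6 10/3
After step 2:
  35/9 1019/240 61/18
  1159/240 337/100 497/120
  1127/240 507/100 421/120
  107/18 67/15 175/36
After step 3:
  4667/1080 53617/14400 8479/2160
  30211/7200 6497/1500 1621/450
  36971/7200 25333/6000 15823/3600
  10877/2160 4577/900 4621/1080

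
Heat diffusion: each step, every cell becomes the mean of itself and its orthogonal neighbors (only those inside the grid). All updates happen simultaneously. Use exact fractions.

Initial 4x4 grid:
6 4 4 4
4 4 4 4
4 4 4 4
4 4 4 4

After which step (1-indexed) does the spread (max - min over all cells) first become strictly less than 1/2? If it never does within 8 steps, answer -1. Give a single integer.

Step 1: max=14/3, min=4, spread=2/3
Step 2: max=41/9, min=4, spread=5/9
Step 3: max=473/108, min=4, spread=41/108
  -> spread < 1/2 first at step 3
Step 4: max=14003/3240, min=4, spread=1043/3240
Step 5: max=414353/97200, min=4, spread=25553/97200
Step 6: max=12335459/2916000, min=36079/9000, spread=645863/2916000
Step 7: max=367561691/87480000, min=240971/60000, spread=16225973/87480000
Step 8: max=10975077983/2624400000, min=108701/27000, spread=409340783/2624400000

Answer: 3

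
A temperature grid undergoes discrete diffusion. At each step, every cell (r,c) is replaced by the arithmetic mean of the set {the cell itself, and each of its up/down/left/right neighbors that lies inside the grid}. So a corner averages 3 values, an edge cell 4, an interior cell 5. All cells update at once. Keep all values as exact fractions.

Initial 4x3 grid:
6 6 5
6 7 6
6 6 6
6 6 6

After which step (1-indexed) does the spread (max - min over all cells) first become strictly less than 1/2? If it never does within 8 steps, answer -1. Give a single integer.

Step 1: max=25/4, min=17/3, spread=7/12
Step 2: max=613/100, min=53/9, spread=217/900
  -> spread < 1/2 first at step 2
Step 3: max=14663/2400, min=802/135, spread=3647/21600
Step 4: max=48649/8000, min=97021/16200, spread=59729/648000
Step 5: max=13104997/2160000, min=5835569/972000, spread=1233593/19440000
Step 6: max=32738027/5400000, min=175497623/29160000, spread=3219307/72900000
Step 7: max=4710204817/777600000, min=21081348989/3499200000, spread=1833163/55987200
Step 8: max=282469070003/46656000000, min=1266060414451/209952000000, spread=80806409/3359232000

Answer: 2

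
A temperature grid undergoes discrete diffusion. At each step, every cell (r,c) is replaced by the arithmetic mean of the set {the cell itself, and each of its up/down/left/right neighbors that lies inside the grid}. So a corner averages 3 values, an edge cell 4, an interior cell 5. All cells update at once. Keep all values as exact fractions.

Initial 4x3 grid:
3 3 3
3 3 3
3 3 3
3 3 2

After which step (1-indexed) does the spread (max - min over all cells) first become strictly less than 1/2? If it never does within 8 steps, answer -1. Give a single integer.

Answer: 1

Derivation:
Step 1: max=3, min=8/3, spread=1/3
  -> spread < 1/2 first at step 1
Step 2: max=3, min=49/18, spread=5/18
Step 3: max=3, min=607/216, spread=41/216
Step 4: max=3, min=73543/25920, spread=4217/25920
Step 5: max=21521/7200, min=4456451/1555200, spread=38417/311040
Step 6: max=429403/144000, min=268735789/93312000, spread=1903471/18662400
Step 7: max=12844241/4320000, min=16195170911/5598720000, spread=18038617/223948800
Step 8: max=1153473241/388800000, min=974501417149/335923200000, spread=883978523/13436928000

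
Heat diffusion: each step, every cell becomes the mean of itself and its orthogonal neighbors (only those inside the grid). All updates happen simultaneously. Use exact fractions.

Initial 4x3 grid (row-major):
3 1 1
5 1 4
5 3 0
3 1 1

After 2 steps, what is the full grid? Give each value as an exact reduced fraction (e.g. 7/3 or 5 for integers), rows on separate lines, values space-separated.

After step 1:
  3 3/2 2
  7/2 14/5 3/2
  4 2 2
  3 2 2/3
After step 2:
  8/3 93/40 5/3
  133/40 113/50 83/40
  25/8 64/25 37/24
  3 23/12 14/9

Answer: 8/3 93/40 5/3
133/40 113/50 83/40
25/8 64/25 37/24
3 23/12 14/9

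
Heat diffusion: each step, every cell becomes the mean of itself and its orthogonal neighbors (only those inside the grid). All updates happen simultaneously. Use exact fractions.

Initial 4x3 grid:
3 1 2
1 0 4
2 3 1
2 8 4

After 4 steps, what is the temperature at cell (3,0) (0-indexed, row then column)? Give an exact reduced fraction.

Step 1: cell (3,0) = 4
Step 2: cell (3,0) = 41/12
Step 3: cell (3,0) = 787/240
Step 4: cell (3,0) = 135049/43200
Full grid after step 4:
  117091/64800 271433/144000 32279/16200
  112783/54000 2709/1250 499007/216000
  47911/18000 1004167/360000 623807/216000
  135049/43200 2833523/864000 431497/129600

Answer: 135049/43200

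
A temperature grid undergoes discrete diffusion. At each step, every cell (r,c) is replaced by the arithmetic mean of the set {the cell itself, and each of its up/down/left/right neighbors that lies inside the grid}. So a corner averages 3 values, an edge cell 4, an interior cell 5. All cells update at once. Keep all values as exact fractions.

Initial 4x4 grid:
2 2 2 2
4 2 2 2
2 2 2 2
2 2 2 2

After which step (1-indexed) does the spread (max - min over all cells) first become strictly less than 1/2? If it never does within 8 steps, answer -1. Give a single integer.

Answer: 3

Derivation:
Step 1: max=8/3, min=2, spread=2/3
Step 2: max=151/60, min=2, spread=31/60
Step 3: max=1291/540, min=2, spread=211/540
  -> spread < 1/2 first at step 3
Step 4: max=124843/54000, min=2, spread=16843/54000
Step 5: max=1110643/486000, min=9079/4500, spread=130111/486000
Step 6: max=32802367/14580000, min=547159/270000, spread=3255781/14580000
Step 7: max=975153691/437400000, min=551107/270000, spread=82360351/437400000
Step 8: max=28995316891/13122000000, min=99706441/48600000, spread=2074577821/13122000000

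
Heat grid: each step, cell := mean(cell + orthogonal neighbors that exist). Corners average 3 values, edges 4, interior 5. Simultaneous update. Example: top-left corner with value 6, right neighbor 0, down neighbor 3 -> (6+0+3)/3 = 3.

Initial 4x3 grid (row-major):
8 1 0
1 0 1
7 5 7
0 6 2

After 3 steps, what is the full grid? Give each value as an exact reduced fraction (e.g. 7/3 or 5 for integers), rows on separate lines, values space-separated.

Answer: 2953/1080 11719/4800 1009/540
24041/7200 5341/2000 18991/7200
25511/7200 22583/6000 7987/2400
875/216 55357/14400 37/9

Derivation:
After step 1:
  10/3 9/4 2/3
  4 8/5 2
  13/4 5 15/4
  13/3 13/4 5
After step 2:
  115/36 157/80 59/36
  731/240 297/100 481/240
  199/48 337/100 63/16
  65/18 211/48 4
After step 3:
  2953/1080 11719/4800 1009/540
  24041/7200 5341/2000 18991/7200
  25511/7200 22583/6000 7987/2400
  875/216 55357/14400 37/9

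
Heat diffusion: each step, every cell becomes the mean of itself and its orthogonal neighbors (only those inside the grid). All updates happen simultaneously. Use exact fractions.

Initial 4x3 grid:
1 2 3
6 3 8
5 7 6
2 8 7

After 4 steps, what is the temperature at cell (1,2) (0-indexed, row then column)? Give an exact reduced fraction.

Step 1: cell (1,2) = 5
Step 2: cell (1,2) = 323/60
Step 3: cell (1,2) = 893/180
Step 4: cell (1,2) = 26987/5400
Full grid after step 4:
  33163/8640 708499/172800 112439/25920
  63157/14400 330947/72000 26987/5400
  72121/14400 65197/12000 851/150
  4721/864 9219/1600 164/27

Answer: 26987/5400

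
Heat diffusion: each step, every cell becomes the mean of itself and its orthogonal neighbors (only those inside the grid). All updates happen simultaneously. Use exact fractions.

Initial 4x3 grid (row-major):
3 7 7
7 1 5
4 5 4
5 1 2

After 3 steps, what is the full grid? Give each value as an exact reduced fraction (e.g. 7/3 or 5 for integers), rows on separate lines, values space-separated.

Answer: 1075/216 2297/480 2203/432
787/180 1871/400 6271/1440
3023/720 2209/600 5611/1440
1549/432 10237/2880 689/216

Derivation:
After step 1:
  17/3 9/2 19/3
  15/4 5 17/4
  21/4 3 4
  10/3 13/4 7/3
After step 2:
  167/36 43/8 181/36
  59/12 41/10 235/48
  23/6 41/10 163/48
  71/18 143/48 115/36
After step 3:
  1075/216 2297/480 2203/432
  787/180 1871/400 6271/1440
  3023/720 2209/600 5611/1440
  1549/432 10237/2880 689/216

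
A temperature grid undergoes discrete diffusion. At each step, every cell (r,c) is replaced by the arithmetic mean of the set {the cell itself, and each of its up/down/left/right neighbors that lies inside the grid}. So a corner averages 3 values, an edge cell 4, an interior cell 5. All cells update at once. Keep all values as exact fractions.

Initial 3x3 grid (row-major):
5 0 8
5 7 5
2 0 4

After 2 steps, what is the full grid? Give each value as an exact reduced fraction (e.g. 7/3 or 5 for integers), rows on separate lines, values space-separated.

Answer: 157/36 241/60 46/9
829/240 112/25 251/60
31/9 719/240 49/12

Derivation:
After step 1:
  10/3 5 13/3
  19/4 17/5 6
  7/3 13/4 3
After step 2:
  157/36 241/60 46/9
  829/240 112/25 251/60
  31/9 719/240 49/12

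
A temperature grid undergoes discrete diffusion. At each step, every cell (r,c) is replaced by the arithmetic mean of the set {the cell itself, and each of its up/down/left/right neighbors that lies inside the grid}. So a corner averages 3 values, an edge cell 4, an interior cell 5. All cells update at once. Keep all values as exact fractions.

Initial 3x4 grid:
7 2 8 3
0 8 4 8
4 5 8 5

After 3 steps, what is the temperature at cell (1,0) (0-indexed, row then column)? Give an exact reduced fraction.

Step 1: cell (1,0) = 19/4
Step 2: cell (1,0) = 291/80
Step 3: cell (1,0) = 4469/960
Full grid after step 3:
  3031/720 413/80 1861/360 6331/1080
  4469/960 117/25 7123/1200 4061/720
  1553/360 2573/480 2653/480 4489/720

Answer: 4469/960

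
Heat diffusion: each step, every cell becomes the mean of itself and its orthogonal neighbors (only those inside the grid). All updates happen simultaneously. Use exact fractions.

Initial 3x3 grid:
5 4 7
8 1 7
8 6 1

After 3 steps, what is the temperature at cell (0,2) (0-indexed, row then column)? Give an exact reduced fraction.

Answer: 3599/720

Derivation:
Step 1: cell (0,2) = 6
Step 2: cell (0,2) = 19/4
Step 3: cell (0,2) = 3599/720
Full grid after step 3:
  11767/2160 71129/14400 3599/720
  4253/800 31273/6000 4169/900
  6061/1080 5917/1200 652/135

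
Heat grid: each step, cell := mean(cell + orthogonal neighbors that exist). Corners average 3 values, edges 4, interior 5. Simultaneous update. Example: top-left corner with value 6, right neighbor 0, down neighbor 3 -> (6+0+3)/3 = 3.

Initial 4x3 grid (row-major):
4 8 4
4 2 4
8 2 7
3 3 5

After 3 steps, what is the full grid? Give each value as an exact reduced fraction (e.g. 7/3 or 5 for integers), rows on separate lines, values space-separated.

Answer: 2029/432 33469/7200 2017/432
32549/7200 6673/1500 32549/7200
30799/7200 26077/6000 10433/2400
2311/540 60173/14400 787/180

Derivation:
After step 1:
  16/3 9/2 16/3
  9/2 4 17/4
  17/4 22/5 9/2
  14/3 13/4 5
After step 2:
  43/9 115/24 169/36
  217/48 433/100 217/48
  1069/240 102/25 363/80
  73/18 1039/240 17/4
After step 3:
  2029/432 33469/7200 2017/432
  32549/7200 6673/1500 32549/7200
  30799/7200 26077/6000 10433/2400
  2311/540 60173/14400 787/180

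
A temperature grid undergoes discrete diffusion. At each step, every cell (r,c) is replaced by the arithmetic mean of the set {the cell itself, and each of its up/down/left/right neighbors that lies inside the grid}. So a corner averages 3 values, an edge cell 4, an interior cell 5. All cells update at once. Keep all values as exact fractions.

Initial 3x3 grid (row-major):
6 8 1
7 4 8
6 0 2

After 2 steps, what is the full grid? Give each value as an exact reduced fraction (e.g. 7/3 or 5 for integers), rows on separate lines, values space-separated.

After step 1:
  7 19/4 17/3
  23/4 27/5 15/4
  13/3 3 10/3
After step 2:
  35/6 1369/240 85/18
  1349/240 453/100 363/80
  157/36 241/60 121/36

Answer: 35/6 1369/240 85/18
1349/240 453/100 363/80
157/36 241/60 121/36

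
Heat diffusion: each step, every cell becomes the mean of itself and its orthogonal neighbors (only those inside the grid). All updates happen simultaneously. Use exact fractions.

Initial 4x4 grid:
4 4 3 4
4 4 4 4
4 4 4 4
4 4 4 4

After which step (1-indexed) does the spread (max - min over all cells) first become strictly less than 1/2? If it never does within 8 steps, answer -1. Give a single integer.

Step 1: max=4, min=11/3, spread=1/3
  -> spread < 1/2 first at step 1
Step 2: max=4, min=449/120, spread=31/120
Step 3: max=4, min=4109/1080, spread=211/1080
Step 4: max=4, min=415157/108000, spread=16843/108000
Step 5: max=35921/9000, min=3749357/972000, spread=130111/972000
Step 6: max=2152841/540000, min=112997633/29160000, spread=3255781/29160000
Step 7: max=2148893/540000, min=3398846309/874800000, spread=82360351/874800000
Step 8: max=386293559/97200000, min=102224683109/26244000000, spread=2074577821/26244000000

Answer: 1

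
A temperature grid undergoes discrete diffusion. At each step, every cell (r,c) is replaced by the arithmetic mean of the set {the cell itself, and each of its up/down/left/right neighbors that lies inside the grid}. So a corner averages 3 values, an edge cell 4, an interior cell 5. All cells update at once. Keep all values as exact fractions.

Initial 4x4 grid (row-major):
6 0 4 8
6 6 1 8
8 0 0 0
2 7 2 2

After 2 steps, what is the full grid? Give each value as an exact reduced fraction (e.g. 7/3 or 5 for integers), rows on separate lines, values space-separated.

After step 1:
  4 4 13/4 20/3
  13/2 13/5 19/5 17/4
  4 21/5 3/5 5/2
  17/3 11/4 11/4 4/3
After step 2:
  29/6 277/80 1063/240 85/18
  171/40 211/50 29/10 1033/240
  611/120 283/100 277/100 521/240
  149/36 461/120 223/120 79/36

Answer: 29/6 277/80 1063/240 85/18
171/40 211/50 29/10 1033/240
611/120 283/100 277/100 521/240
149/36 461/120 223/120 79/36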